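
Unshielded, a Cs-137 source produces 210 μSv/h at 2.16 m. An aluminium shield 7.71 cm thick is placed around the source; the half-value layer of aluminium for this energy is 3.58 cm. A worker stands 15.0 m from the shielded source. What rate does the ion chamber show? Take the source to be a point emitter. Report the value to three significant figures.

Distance alone: 210 × (2.16/15.0)² = 210 × 0.02074 = 4.355 μSv/h.
Shield: 7.71/3.58 = 2.154 half-value layers → attenuation 2^(−2.154) = 0.2247.
Combined: 4.355 × 0.2247 = 0.9786 μSv/h.

0.979 μSv/h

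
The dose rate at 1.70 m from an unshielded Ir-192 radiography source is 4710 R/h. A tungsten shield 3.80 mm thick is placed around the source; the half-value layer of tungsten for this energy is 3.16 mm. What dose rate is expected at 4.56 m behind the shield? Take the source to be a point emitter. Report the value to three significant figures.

Distance alone: 4710 × (1.70/4.56)² = 4710 × 0.1390 = 654.7 R/h.
Shield: 3.80/3.16 = 1.203 half-value layers → attenuation 2^(−1.203) = 0.4344.
Combined: 654.7 × 0.4344 = 284.4 R/h.

284 R/h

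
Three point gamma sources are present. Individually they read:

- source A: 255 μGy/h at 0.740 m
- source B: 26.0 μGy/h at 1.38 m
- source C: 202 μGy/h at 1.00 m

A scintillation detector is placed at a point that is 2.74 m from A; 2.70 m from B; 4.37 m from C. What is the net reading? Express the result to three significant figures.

By superposition, sum each source's inverse-square contribution:
A: 255 × (0.740/2.74)² = 18.60 μGy/h
B: 26.0 × (1.38/2.70)² = 6.792 μGy/h
C: 202 × (1.00/4.37)² = 10.58 μGy/h
Total = 18.60 + 6.792 + 10.58 = 35.97 μGy/h.

36.0 μGy/h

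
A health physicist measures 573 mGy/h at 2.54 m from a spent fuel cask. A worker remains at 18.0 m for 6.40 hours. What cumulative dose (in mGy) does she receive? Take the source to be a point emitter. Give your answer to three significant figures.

Intensity scales as (d₁/d₂)², so rate at 18.0 m:
573 × (2.54/18.0)² = 573 × 0.01991 = 11.41 mGy/h.
Dose = rate × time = 11.41 mGy/h × 6.400 h = 73.02 mGy.

73.0 mGy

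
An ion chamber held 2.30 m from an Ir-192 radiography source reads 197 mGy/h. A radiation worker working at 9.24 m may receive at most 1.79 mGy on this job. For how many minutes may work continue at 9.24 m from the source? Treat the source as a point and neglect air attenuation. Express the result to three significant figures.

8.80 min

Since intensity falls as 1/r², rate at 9.24 m:
(2.30/9.24)² = 0.06196, so 197 × 0.06196 = 12.21 mGy/h.
Stay time = 1.79 mGy ÷ 12.21 mGy/h = 0.1466 h = 8.796 min.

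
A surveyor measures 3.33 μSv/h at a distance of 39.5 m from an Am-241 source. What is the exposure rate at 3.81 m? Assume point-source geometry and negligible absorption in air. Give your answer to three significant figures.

Intensity scales as (d₁/d₂)², so the rate at 3.81 m is
3.33 × (39.5/3.81)² = 3.33 × 107.5 = 358.0 μSv/h.

358 μSv/h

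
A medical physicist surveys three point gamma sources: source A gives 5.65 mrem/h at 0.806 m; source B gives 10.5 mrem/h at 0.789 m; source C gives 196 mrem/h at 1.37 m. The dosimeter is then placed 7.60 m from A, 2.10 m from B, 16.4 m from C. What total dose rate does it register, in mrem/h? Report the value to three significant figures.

2.91 mrem/h

Each source contributes Iᵢ·(dᵢ/rᵢ)²; contributions add.
A: 5.65 × (0.806/7.60)² = 0.06355 mrem/h
B: 10.5 × (0.789/2.10)² = 1.482 mrem/h
C: 196 × (1.37/16.4)² = 1.368 mrem/h
Total = 0.06355 + 1.482 + 1.368 = 2.914 mrem/h.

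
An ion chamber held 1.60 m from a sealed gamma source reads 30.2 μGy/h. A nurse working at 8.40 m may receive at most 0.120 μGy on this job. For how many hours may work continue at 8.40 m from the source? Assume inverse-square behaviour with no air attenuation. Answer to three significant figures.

By the inverse-square law, rate at 8.40 m:
(1.60/8.40)² = 0.03628, so 30.2 × 0.03628 = 1.096 μGy/h.
Stay time = 0.120 μGy ÷ 1.096 μGy/h = 0.1095 h.

0.110 h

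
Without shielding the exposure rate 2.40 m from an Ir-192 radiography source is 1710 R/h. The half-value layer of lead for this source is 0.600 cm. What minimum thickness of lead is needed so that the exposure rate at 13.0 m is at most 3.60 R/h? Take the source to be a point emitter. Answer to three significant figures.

2.41 cm

At 13.0 m, distance alone gives (2.40/13.0)² = 0.03408, so 1710 × 0.03408 = 58.28 R/h.
Further attenuation needed: 58.28/3.60 = 16.19.
n = log₂(16.19) = 4.017 half-value layers.
Thickness = 4.017 × 0.600 cm = 2.410 cm.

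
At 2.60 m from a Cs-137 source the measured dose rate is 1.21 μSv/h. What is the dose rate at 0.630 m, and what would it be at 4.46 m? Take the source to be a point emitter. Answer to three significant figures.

20.6 μSv/h; 0.411 μSv/h

Using I₁d₁² = I₂d₂²,
At 0.630 m: 1.21 × (2.60/0.630)² = 1.21 × 17.03 = 20.61 μSv/h
At 4.46 m: 20.61 × (0.630/4.46)² = 20.61 × 0.01995 = 0.4112 μSv/h.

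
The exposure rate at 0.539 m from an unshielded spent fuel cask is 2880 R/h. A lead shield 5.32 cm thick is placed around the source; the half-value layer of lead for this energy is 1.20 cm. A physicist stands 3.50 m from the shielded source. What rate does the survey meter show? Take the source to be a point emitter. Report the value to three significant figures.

3.16 R/h

Distance alone: (0.539/3.50)² = 0.02372, so 2880 × 0.02372 = 68.31 R/h.
Shield: 5.32/1.20 = 4.433 half-value layers → attenuation 2^(−4.433) = 0.04629.
Combined: 68.31 × 0.04629 = 3.162 R/h.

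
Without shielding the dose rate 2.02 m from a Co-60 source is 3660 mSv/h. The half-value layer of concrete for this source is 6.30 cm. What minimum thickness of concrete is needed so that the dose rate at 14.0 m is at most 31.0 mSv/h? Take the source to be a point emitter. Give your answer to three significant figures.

8.17 cm

At 14.0 m, distance alone gives 3660 × (2.02/14.0)² = 3660 × 0.02082 = 76.20 mSv/h.
Further attenuation needed: 76.20/31.0 = 2.458.
n = log₂(2.458) = 1.297 half-value layers.
Thickness = 1.297 × 6.30 cm = 8.171 cm.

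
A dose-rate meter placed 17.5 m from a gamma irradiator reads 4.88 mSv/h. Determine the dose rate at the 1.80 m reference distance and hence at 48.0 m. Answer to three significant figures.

461 mSv/h; 0.649 mSv/h

Applying the 1/r² law,
At 1.80 m: (17.5/1.80)² = 94.52, so 4.88 × 94.52 = 461.3 mSv/h
At 48.0 m: 461.3 × (1.80/48.0)² = 461.3 × 0.001406 = 0.6486 mSv/h.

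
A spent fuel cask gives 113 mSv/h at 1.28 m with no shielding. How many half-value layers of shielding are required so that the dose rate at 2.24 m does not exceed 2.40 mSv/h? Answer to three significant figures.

At 2.24 m, distance alone gives 113 × (1.28/2.24)² = 113 × 0.3265 = 36.89 mSv/h.
Further attenuation needed: 36.89/2.40 = 15.37.
n = log₂(15.37) = 3.942 half-value layers.

3.94 half-value layers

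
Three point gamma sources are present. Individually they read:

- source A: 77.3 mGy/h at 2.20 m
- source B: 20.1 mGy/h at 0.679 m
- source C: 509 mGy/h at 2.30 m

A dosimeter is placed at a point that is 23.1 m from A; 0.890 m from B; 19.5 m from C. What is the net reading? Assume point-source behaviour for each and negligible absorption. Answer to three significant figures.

19.5 mGy/h

Each source contributes Iᵢ·(dᵢ/rᵢ)²; contributions add.
A: 77.3 × (2.20/23.1)² = 0.7011 mGy/h
B: 20.1 × (0.679/0.890)² = 11.70 mGy/h
C: 509 × (2.30/19.5)² = 7.081 mGy/h
Total = 0.7011 + 11.70 + 7.081 = 19.48 mGy/h.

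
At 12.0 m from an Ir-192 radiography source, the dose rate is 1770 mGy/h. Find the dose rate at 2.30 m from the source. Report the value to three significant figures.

Since intensity falls as 1/r², the rate at 2.30 m is
(12.0/2.30)² = 27.22, so 1770 × 27.22 = 48180 mGy/h.

48200 mGy/h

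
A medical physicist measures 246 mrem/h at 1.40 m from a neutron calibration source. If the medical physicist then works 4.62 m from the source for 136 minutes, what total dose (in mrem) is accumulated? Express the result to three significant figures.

By the inverse-square law, rate at 4.62 m:
(1.40/4.62)² = 0.09183, so 246 × 0.09183 = 22.59 mrem/h.
Dose = rate × time = 22.59 mrem/h × 2.267 h = 51.21 mrem.

51.2 mrem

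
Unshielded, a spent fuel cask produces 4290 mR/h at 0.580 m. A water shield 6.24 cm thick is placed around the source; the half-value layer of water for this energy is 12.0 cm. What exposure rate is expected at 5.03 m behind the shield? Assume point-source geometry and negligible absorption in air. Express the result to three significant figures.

39.8 mR/h

Distance alone: 4290 × (0.580/5.03)² = 4290 × 0.01330 = 57.06 mR/h.
Shield: 6.24/12.0 = 0.5200 half-value layers → attenuation 2^(−0.5200) = 0.6974.
Combined: 57.06 × 0.6974 = 39.79 mR/h.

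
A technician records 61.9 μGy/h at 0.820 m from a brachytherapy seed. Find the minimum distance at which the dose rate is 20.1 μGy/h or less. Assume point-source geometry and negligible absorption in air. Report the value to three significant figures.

Since intensity falls as 1/r², d₂ = d₁·√(I₁/I₂).
I₁/I₂ = 61.9/20.1 = 3.080, so d₂ = 0.820 × √3.080 = 1.439 m.

1.44 m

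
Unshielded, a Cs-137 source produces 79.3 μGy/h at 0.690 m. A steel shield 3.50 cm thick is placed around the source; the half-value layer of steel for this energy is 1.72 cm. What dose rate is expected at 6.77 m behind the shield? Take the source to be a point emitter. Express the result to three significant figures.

0.201 μGy/h

Distance alone: 79.3 × (0.690/6.77)² = 79.3 × 0.01039 = 0.8239 μGy/h.
Shield: 3.50/1.72 = 2.035 half-value layers → attenuation 2^(−2.035) = 0.2440.
Combined: 0.8239 × 0.2440 = 0.2010 μGy/h.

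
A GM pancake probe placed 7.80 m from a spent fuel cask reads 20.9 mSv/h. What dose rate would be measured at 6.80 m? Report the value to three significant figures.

Intensity scales as (d₁/d₂)², so scaling from 7.80 m to 6.80 m:
20.9 × (7.80/6.80)² = 20.9 × 1.316 = 27.50 mSv/h.

27.5 mSv/h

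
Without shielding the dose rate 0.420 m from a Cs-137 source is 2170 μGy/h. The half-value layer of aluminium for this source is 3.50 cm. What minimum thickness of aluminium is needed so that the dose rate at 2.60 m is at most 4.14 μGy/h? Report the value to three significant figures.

At 2.60 m, distance alone gives (0.420/2.60)² = 0.02609, so 2170 × 0.02609 = 56.62 μGy/h.
Further attenuation needed: 56.62/4.14 = 13.68.
n = log₂(13.68) = 3.774 half-value layers.
Thickness = 3.774 × 3.50 cm = 13.21 cm.

13.2 cm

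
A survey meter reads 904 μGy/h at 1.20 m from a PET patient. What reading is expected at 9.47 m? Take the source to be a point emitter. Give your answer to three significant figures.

By the inverse-square law, the rate at 9.47 m is
(1.20/9.47)² = 0.01606, so 904 × 0.01606 = 14.52 μGy/h.

14.5 μGy/h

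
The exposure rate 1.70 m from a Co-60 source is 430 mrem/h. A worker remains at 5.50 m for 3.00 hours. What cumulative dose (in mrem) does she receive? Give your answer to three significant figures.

123 mrem

Using I₁d₁² = I₂d₂², rate at 5.50 m:
(1.70/5.50)² = 0.09554, so 430 × 0.09554 = 41.08 mrem/h.
Dose = rate × time = 41.08 mrem/h × 3.000 h = 123.2 mrem.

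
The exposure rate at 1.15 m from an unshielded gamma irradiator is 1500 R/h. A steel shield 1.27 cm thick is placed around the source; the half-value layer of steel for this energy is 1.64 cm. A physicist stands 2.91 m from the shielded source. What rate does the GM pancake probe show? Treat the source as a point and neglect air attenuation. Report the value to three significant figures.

137 R/h

Distance alone: 1500 × (1.15/2.91)² = 1500 × 0.1562 = 234.3 R/h.
Shield: 1.27/1.64 = 0.7744 half-value layers → attenuation 2^(−0.7744) = 0.5846.
Combined: 234.3 × 0.5846 = 137.0 R/h.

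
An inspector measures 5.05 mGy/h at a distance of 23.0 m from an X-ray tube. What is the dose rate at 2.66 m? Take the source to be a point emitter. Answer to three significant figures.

378 mGy/h

Intensity scales as (d₁/d₂)², so the rate at 2.66 m is
(23.0/2.66)² = 74.76, so 5.05 × 74.76 = 377.5 mGy/h.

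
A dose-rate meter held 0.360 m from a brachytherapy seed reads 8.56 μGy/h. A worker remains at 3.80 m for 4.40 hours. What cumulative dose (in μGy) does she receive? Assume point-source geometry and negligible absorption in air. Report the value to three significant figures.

0.338 μGy

By the inverse-square law, rate at 3.80 m:
8.56 × (0.360/3.80)² = 8.56 × 0.008975 = 0.07683 μGy/h.
Dose = rate × time = 0.07683 μGy/h × 4.400 h = 0.3381 μGy.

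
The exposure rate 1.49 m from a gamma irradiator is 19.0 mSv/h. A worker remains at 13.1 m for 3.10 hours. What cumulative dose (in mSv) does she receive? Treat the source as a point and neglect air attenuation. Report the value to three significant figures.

Applying the 1/r² law, rate at 13.1 m:
19.0 × (1.49/13.1)² = 19.0 × 0.01294 = 0.2459 mSv/h.
Dose = rate × time = 0.2459 mSv/h × 3.100 h = 0.7623 mSv.

0.762 mSv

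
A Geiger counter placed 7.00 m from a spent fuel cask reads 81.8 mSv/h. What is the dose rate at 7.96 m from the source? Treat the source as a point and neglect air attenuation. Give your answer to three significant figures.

63.3 mSv/h

Since intensity falls as 1/r², scaling from 7.00 m to 7.96 m:
(7.00/7.96)² = 0.7733, so 81.8 × 0.7733 = 63.26 mSv/h.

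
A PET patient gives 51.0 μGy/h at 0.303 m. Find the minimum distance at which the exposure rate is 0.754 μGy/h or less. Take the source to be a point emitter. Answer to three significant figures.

Intensity scales as (d₁/d₂)², so d₂ = d₁·√(I₁/I₂).
I₁/I₂ = 51.0/0.754 = 67.64, so d₂ = 0.303 × √67.64 = 2.492 m.

2.49 m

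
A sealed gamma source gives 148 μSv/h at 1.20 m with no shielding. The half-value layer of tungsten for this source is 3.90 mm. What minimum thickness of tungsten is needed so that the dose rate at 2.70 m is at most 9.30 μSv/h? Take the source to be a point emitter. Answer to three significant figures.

6.44 mm

At 2.70 m, distance alone gives 148 × (1.20/2.70)² = 148 × 0.1975 = 29.23 μSv/h.
Further attenuation needed: 29.23/9.30 = 3.143.
n = log₂(3.143) = 1.652 half-value layers.
Thickness = 1.652 × 3.90 mm = 6.443 mm.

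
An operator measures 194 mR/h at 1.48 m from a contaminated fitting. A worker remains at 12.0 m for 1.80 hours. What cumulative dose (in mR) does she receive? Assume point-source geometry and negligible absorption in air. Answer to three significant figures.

Using I₁d₁² = I₂d₂², rate at 12.0 m:
(1.48/12.0)² = 0.01521, so 194 × 0.01521 = 2.951 mR/h.
Dose = rate × time = 2.951 mR/h × 1.800 h = 5.312 mR.

5.31 mR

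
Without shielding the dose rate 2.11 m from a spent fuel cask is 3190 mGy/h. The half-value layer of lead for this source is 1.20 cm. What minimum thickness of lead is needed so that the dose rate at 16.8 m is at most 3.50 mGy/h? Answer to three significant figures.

4.61 cm

At 16.8 m, distance alone gives (2.11/16.8)² = 0.01577, so 3190 × 0.01577 = 50.31 mGy/h.
Further attenuation needed: 50.31/3.50 = 14.37.
n = log₂(14.37) = 3.845 half-value layers.
Thickness = 3.845 × 1.20 cm = 4.614 cm.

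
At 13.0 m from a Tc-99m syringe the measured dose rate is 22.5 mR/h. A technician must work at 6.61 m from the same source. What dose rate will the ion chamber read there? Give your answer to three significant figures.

By the inverse-square law, scaling from 13.0 m to 6.61 m:
(13.0/6.61)² = 3.868, so 22.5 × 3.868 = 87.03 mR/h.

87.0 mR/h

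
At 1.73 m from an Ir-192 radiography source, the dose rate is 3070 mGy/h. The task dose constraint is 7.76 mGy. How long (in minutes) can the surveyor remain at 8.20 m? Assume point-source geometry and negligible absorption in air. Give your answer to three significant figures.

By the inverse-square law, rate at 8.20 m:
3070 × (1.73/8.20)² = 3070 × 0.04451 = 136.6 mGy/h.
Stay time = 7.76 mGy ÷ 136.6 mGy/h = 0.05681 h = 3.409 min.

3.41 min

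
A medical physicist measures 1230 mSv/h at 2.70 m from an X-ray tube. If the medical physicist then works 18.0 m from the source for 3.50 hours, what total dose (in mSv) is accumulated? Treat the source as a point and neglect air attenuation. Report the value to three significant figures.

Since intensity falls as 1/r², rate at 18.0 m:
(2.70/18.0)² = 0.02250, so 1230 × 0.02250 = 27.68 mSv/h.
Dose = rate × time = 27.68 mSv/h × 3.500 h = 96.88 mSv.

96.9 mSv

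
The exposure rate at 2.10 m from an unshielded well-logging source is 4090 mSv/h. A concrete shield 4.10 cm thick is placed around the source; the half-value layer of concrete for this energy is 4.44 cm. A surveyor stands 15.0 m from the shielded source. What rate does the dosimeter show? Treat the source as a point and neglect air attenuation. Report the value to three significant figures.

Distance alone: (2.10/15.0)² = 0.01960, so 4090 × 0.01960 = 80.16 mSv/h.
Shield: 4.10/4.44 = 0.9234 half-value layers → attenuation 2^(−0.9234) = 0.5273.
Combined: 80.16 × 0.5273 = 42.27 mSv/h.

42.3 mSv/h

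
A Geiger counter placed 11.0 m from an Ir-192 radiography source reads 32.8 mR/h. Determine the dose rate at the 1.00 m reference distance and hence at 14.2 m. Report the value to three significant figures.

3970 mR/h; 19.7 mR/h

Using I₁d₁² = I₂d₂²,
At 1.00 m: 32.8 × (11.0/1.00)² = 32.8 × 121.0 = 3969 mR/h
At 14.2 m: (1.00/14.2)² = 0.004959, so 3969 × 0.004959 = 19.68 mR/h.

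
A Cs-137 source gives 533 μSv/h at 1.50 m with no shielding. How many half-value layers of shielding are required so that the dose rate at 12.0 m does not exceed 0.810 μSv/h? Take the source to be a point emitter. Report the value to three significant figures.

3.36 half-value layers

At 12.0 m, distance alone gives 533 × (1.50/12.0)² = 533 × 0.01562 = 8.325 μSv/h.
Further attenuation needed: 8.325/0.810 = 10.28.
n = log₂(10.28) = 3.362 half-value layers.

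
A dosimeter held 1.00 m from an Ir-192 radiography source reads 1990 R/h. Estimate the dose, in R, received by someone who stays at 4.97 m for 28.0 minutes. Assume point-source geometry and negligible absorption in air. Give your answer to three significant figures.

37.6 R

Applying the 1/r² law, rate at 4.97 m:
1990 × (1.00/4.97)² = 1990 × 0.04048 = 80.56 R/h.
Dose = rate × time = 80.56 R/h × 0.4667 h = 37.60 R.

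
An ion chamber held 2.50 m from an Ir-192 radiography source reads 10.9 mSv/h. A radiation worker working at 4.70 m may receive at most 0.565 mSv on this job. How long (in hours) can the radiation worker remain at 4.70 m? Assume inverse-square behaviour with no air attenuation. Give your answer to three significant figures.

0.183 h

Since intensity falls as 1/r², rate at 4.70 m:
10.9 × (2.50/4.70)² = 10.9 × 0.2829 = 3.084 mSv/h.
Stay time = 0.565 mSv ÷ 3.084 mSv/h = 0.1832 h.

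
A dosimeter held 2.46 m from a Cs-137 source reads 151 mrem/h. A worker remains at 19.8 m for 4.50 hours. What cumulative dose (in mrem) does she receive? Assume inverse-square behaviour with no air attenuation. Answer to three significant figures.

10.5 mrem

Applying the 1/r² law, rate at 19.8 m:
(2.46/19.8)² = 0.01544, so 151 × 0.01544 = 2.331 mrem/h.
Dose = rate × time = 2.331 mrem/h × 4.500 h = 10.49 mrem.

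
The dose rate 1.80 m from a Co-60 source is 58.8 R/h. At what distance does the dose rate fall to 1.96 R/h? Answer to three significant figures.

9.86 m

By the inverse-square law, d₂ = d₁·√(I₁/I₂).
I₁/I₂ = 58.8/1.96 = 30.00, so d₂ = 1.80 × √30.00 = 9.859 m.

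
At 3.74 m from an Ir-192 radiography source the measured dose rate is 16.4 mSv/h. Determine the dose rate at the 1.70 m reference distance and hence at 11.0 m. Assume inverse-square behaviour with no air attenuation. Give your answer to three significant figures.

Applying the 1/r² law,
At 1.70 m: (3.74/1.70)² = 4.840, so 16.4 × 4.840 = 79.38 mSv/h
At 11.0 m: (1.70/11.0)² = 0.02388, so 79.38 × 0.02388 = 1.896 mSv/h.

79.4 mSv/h; 1.90 mSv/h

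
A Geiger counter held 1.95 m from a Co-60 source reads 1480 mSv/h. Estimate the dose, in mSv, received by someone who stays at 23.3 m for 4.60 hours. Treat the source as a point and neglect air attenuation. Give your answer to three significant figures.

47.7 mSv

Intensity scales as (d₁/d₂)², so rate at 23.3 m:
1480 × (1.95/23.3)² = 1480 × 0.007004 = 10.37 mSv/h.
Dose = rate × time = 10.37 mSv/h × 4.600 h = 47.70 mSv.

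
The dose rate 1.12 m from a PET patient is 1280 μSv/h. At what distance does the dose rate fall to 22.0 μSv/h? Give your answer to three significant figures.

8.54 m

Intensity scales as (d₁/d₂)², so d₂ = d₁·√(I₁/I₂).
I₁/I₂ = 1280/22.0 = 58.18, so d₂ = 1.12 × √58.18 = 8.543 m.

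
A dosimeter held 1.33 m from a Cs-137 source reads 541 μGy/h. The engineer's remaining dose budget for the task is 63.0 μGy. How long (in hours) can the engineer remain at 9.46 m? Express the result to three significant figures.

5.89 h

Using I₁d₁² = I₂d₂², rate at 9.46 m:
(1.33/9.46)² = 0.01977, so 541 × 0.01977 = 10.70 μGy/h.
Stay time = 63.0 μGy ÷ 10.70 μGy/h = 5.888 h.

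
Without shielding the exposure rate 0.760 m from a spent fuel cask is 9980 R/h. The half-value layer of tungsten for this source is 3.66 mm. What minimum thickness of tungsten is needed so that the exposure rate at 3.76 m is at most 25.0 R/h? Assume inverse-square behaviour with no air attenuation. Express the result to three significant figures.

14.7 mm

At 3.76 m, distance alone gives 9980 × (0.760/3.76)² = 9980 × 0.04086 = 407.8 R/h.
Further attenuation needed: 407.8/25.0 = 16.31.
n = log₂(16.31) = 4.028 half-value layers.
Thickness = 4.028 × 3.66 mm = 14.74 mm.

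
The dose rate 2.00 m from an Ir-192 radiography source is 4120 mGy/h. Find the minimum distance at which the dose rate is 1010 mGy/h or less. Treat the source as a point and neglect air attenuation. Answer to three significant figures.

4.04 m

Using I₁d₁² = I₂d₂², d₂ = d₁·√(I₁/I₂).
I₁/I₂ = 4120/1010 = 4.079, so d₂ = 2.00 × √4.079 = 4.039 m.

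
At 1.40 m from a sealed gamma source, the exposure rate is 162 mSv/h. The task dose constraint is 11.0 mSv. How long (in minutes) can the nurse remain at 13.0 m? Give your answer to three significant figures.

Using I₁d₁² = I₂d₂², rate at 13.0 m:
(1.40/13.0)² = 0.01160, so 162 × 0.01160 = 1.879 mSv/h.
Stay time = 11.0 mSv ÷ 1.879 mSv/h = 5.854 h = 351.2 min.

351 min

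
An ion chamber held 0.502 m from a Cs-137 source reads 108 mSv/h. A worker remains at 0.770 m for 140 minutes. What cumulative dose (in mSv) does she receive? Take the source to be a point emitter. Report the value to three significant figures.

107 mSv

Intensity scales as (d₁/d₂)², so rate at 0.770 m:
(0.502/0.770)² = 0.4250, so 108 × 0.4250 = 45.90 mSv/h.
Dose = rate × time = 45.90 mSv/h × 2.333 h = 107.1 mSv.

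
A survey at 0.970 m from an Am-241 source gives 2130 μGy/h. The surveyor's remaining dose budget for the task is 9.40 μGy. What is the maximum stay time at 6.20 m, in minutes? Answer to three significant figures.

10.8 min

Using I₁d₁² = I₂d₂², rate at 6.20 m:
(0.970/6.20)² = 0.02448, so 2130 × 0.02448 = 52.14 μGy/h.
Stay time = 9.40 μGy ÷ 52.14 μGy/h = 0.1803 h = 10.82 min.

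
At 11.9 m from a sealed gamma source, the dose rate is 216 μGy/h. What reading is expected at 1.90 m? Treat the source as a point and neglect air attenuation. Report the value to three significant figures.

Using I₁d₁² = I₂d₂², the rate at 1.90 m is
216 × (11.9/1.90)² = 216 × 39.23 = 8474 μGy/h.

8470 μGy/h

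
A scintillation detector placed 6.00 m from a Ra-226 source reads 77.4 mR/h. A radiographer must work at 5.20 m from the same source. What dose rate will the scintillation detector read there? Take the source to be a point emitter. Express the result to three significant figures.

By the inverse-square law, scaling from 6.00 m to 5.20 m:
77.4 × (6.00/5.20)² = 77.4 × 1.331 = 103.0 mR/h.

103 mR/h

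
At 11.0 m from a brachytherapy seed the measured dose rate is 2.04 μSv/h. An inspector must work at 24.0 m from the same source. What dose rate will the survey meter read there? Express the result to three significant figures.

Using I₁d₁² = I₂d₂², scaling from 11.0 m to 24.0 m:
2.04 × (11.0/24.0)² = 2.04 × 0.2101 = 0.4286 μSv/h.

0.429 μSv/h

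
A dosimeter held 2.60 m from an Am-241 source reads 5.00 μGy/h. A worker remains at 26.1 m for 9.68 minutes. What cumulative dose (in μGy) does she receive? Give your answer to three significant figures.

Since intensity falls as 1/r², rate at 26.1 m:
5.00 × (2.60/26.1)² = 5.00 × 0.009924 = 0.04962 μGy/h.
Dose = rate × time = 0.04962 μGy/h × 0.1613 h = 0.008004 μGy.

0.00800 μGy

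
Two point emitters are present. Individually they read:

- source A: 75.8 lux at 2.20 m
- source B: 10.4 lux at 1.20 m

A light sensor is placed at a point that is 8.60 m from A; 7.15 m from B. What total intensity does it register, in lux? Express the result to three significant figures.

5.25 lux

By superposition, sum each source's inverse-square contribution:
A: 75.8 × (2.20/8.60)² = 4.960 lux
B: 10.4 × (1.20/7.15)² = 0.2929 lux
Total = 4.960 + 0.2929 = 5.253 lux.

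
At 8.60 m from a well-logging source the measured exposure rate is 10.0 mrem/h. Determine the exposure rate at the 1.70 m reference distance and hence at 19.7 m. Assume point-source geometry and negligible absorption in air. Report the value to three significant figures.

256 mrem/h; 1.91 mrem/h

By the inverse-square law,
At 1.70 m: 10.0 × (8.60/1.70)² = 10.0 × 25.59 = 255.9 mrem/h
At 19.7 m: (1.70/19.7)² = 0.007447, so 255.9 × 0.007447 = 1.906 mrem/h.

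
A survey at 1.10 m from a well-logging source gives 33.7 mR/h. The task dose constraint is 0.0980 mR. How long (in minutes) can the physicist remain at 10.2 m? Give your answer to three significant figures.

Applying the 1/r² law, rate at 10.2 m:
(1.10/10.2)² = 0.01163, so 33.7 × 0.01163 = 0.3919 mR/h.
Stay time = 0.0980 mR ÷ 0.3919 mR/h = 0.2501 h = 15.01 min.

15.0 min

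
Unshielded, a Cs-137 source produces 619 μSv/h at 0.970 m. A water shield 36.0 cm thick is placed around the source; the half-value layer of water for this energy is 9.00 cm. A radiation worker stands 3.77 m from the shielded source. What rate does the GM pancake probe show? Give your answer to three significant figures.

Distance alone: (0.970/3.77)² = 0.06620, so 619 × 0.06620 = 40.98 μSv/h.
Shield: 36.0/9.00 = 4.000 half-value layers → attenuation 2^(−4.000) = 0.06250.
Combined: 40.98 × 0.06250 = 2.561 μSv/h.

2.56 μSv/h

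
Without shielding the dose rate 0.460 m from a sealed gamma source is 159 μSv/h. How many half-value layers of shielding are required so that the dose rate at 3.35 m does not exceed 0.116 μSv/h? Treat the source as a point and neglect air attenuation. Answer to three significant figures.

4.69 half-value layers

At 3.35 m, distance alone gives 159 × (0.460/3.35)² = 159 × 0.01885 = 2.997 μSv/h.
Further attenuation needed: 2.997/0.116 = 25.84.
n = log₂(25.84) = 4.692 half-value layers.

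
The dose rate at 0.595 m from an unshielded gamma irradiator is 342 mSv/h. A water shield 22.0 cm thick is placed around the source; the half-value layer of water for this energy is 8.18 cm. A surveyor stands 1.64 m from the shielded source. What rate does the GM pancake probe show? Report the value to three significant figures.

6.98 mSv/h

Distance alone: 342 × (0.595/1.64)² = 342 × 0.1316 = 45.01 mSv/h.
Shield: 22.0/8.18 = 2.689 half-value layers → attenuation 2^(−2.689) = 0.1551.
Combined: 45.01 × 0.1551 = 6.981 mSv/h.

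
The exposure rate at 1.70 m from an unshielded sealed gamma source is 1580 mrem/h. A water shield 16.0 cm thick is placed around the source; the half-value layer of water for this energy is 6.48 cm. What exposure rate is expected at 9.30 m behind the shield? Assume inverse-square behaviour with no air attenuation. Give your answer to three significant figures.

Distance alone: (1.70/9.30)² = 0.03341, so 1580 × 0.03341 = 52.79 mrem/h.
Shield: 16.0/6.48 = 2.469 half-value layers → attenuation 2^(−2.469) = 0.1806.
Combined: 52.79 × 0.1806 = 9.534 mrem/h.

9.53 mrem/h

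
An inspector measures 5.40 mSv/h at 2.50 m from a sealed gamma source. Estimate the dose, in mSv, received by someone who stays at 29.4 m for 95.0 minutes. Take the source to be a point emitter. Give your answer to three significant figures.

Since intensity falls as 1/r², rate at 29.4 m:
5.40 × (2.50/29.4)² = 5.40 × 0.007231 = 0.03905 mSv/h.
Dose = rate × time = 0.03905 mSv/h × 1.583 h = 0.06182 mSv.

0.0618 mSv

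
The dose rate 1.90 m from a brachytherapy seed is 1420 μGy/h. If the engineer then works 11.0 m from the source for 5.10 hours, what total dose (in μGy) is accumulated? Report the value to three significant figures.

216 μGy

Using I₁d₁² = I₂d₂², rate at 11.0 m:
1420 × (1.90/11.0)² = 1420 × 0.02983 = 42.36 μGy/h.
Dose = rate × time = 42.36 μGy/h × 5.100 h = 216.0 μGy.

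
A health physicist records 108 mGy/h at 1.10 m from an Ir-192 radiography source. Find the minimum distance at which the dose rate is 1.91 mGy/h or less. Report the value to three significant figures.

Applying the 1/r² law, d₂ = d₁·√(I₁/I₂).
I₁/I₂ = 108/1.91 = 56.54, so d₂ = 1.10 × √56.54 = 8.271 m.

8.27 m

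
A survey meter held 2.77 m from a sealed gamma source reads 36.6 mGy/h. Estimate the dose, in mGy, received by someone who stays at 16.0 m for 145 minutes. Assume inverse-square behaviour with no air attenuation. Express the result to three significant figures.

2.65 mGy

By the inverse-square law, rate at 16.0 m:
36.6 × (2.77/16.0)² = 36.6 × 0.02997 = 1.097 mGy/h.
Dose = rate × time = 1.097 mGy/h × 2.417 h = 2.651 mGy.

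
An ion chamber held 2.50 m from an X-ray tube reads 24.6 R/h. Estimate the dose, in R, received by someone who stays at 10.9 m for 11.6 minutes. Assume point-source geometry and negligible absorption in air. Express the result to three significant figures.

0.250 R

Intensity scales as (d₁/d₂)², so rate at 10.9 m:
(2.50/10.9)² = 0.05260, so 24.6 × 0.05260 = 1.294 R/h.
Dose = rate × time = 1.294 R/h × 0.1933 h = 0.2501 R.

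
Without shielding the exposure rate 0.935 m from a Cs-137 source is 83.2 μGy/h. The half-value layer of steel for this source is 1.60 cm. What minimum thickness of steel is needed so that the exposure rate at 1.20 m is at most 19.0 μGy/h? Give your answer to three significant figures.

At 1.20 m, distance alone gives 83.2 × (0.935/1.20)² = 83.2 × 0.6071 = 50.51 μGy/h.
Further attenuation needed: 50.51/19.0 = 2.658.
n = log₂(2.658) = 1.410 half-value layers.
Thickness = 1.410 × 1.60 cm = 2.256 cm.

2.26 cm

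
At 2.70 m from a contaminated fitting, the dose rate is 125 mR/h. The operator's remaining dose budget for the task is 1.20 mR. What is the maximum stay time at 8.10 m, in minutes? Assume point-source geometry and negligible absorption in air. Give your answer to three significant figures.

Applying the 1/r² law, rate at 8.10 m:
(2.70/8.10)² = 0.1111, so 125 × 0.1111 = 13.89 mR/h.
Stay time = 1.20 mR ÷ 13.89 mR/h = 0.08639 h = 5.183 min.

5.18 min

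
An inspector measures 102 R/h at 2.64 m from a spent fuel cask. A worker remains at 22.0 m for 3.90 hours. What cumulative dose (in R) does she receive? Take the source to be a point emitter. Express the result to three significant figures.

Applying the 1/r² law, rate at 22.0 m:
(2.64/22.0)² = 0.01440, so 102 × 0.01440 = 1.469 R/h.
Dose = rate × time = 1.469 R/h × 3.900 h = 5.729 R.

5.73 R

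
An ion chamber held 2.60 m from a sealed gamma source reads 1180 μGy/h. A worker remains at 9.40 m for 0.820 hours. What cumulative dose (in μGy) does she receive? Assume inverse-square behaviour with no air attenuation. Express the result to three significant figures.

Intensity scales as (d₁/d₂)², so rate at 9.40 m:
(2.60/9.40)² = 0.07651, so 1180 × 0.07651 = 90.28 μGy/h.
Dose = rate × time = 90.28 μGy/h × 0.8200 h = 74.03 μGy.

74.0 μGy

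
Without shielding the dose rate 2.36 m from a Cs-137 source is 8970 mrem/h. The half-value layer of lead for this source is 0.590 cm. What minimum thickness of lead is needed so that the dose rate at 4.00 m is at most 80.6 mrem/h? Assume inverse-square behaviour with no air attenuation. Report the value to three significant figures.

At 4.00 m, distance alone gives (2.36/4.00)² = 0.3481, so 8970 × 0.3481 = 3122 mrem/h.
Further attenuation needed: 3122/80.6 = 38.73.
n = log₂(38.73) = 5.275 half-value layers.
Thickness = 5.275 × 0.590 cm = 3.112 cm.

3.11 cm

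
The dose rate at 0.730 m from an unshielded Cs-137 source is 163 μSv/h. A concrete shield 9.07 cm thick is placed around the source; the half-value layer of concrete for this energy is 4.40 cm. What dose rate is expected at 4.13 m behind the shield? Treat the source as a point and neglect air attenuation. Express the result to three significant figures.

1.22 μSv/h

Distance alone: (0.730/4.13)² = 0.03124, so 163 × 0.03124 = 5.092 μSv/h.
Shield: 9.07/4.40 = 2.061 half-value layers → attenuation 2^(−2.061) = 0.2396.
Combined: 5.092 × 0.2396 = 1.220 μSv/h.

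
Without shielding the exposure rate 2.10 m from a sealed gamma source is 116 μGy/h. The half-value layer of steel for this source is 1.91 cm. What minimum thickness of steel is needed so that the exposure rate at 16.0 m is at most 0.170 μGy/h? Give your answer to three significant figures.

At 16.0 m, distance alone gives (2.10/16.0)² = 0.01723, so 116 × 0.01723 = 1.999 μGy/h.
Further attenuation needed: 1.999/0.170 = 11.76.
n = log₂(11.76) = 3.556 half-value layers.
Thickness = 3.556 × 1.91 cm = 6.792 cm.

6.79 cm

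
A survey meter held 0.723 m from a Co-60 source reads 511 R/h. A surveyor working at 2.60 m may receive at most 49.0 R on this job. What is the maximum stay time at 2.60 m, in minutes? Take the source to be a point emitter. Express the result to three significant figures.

74.4 min

Intensity scales as (d₁/d₂)², so rate at 2.60 m:
(0.723/2.60)² = 0.07733, so 511 × 0.07733 = 39.52 R/h.
Stay time = 49.0 R ÷ 39.52 R/h = 1.240 h = 74.40 min.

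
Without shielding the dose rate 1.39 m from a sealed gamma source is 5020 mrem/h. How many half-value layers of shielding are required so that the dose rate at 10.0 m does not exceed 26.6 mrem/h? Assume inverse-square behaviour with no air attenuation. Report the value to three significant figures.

At 10.0 m, distance alone gives (1.39/10.0)² = 0.01932, so 5020 × 0.01932 = 96.99 mrem/h.
Further attenuation needed: 96.99/26.6 = 3.646.
n = log₂(3.646) = 1.866 half-value layers.

1.87 half-value layers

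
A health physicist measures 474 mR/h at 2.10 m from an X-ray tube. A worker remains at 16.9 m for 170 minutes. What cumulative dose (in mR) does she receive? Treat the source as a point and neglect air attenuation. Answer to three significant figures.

Using I₁d₁² = I₂d₂², rate at 16.9 m:
474 × (2.10/16.9)² = 474 × 0.01544 = 7.319 mR/h.
Dose = rate × time = 7.319 mR/h × 2.833 h = 20.73 mR.

20.7 mR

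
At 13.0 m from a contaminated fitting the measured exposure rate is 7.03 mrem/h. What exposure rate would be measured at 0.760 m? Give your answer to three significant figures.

Applying the 1/r² law, scaling from 13.0 m to 0.760 m:
7.03 × (13.0/0.760)² = 7.03 × 292.6 = 2057 mrem/h.

2060 mrem/h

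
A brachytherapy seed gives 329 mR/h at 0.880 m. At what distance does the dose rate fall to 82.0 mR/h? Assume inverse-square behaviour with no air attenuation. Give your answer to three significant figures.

1.76 m

By the inverse-square law, d₂ = d₁·√(I₁/I₂).
I₁/I₂ = 329/82.0 = 4.012, so d₂ = 0.880 × √4.012 = 1.763 m.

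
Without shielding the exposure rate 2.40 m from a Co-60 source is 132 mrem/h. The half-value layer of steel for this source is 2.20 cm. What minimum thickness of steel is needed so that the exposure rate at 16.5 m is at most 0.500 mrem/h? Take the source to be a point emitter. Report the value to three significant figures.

At 16.5 m, distance alone gives 132 × (2.40/16.5)² = 132 × 0.02116 = 2.793 mrem/h.
Further attenuation needed: 2.793/0.500 = 5.586.
n = log₂(5.586) = 2.482 half-value layers.
Thickness = 2.482 × 2.20 cm = 5.460 cm.

5.46 cm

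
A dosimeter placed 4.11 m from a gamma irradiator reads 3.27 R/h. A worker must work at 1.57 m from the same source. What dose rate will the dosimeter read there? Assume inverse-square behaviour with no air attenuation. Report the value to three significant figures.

22.4 R/h

Intensity scales as (d₁/d₂)², so scaling from 4.11 m to 1.57 m:
3.27 × (4.11/1.57)² = 3.27 × 6.853 = 22.41 R/h.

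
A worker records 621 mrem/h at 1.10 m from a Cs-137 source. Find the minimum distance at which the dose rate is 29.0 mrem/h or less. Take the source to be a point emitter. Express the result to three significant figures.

By the inverse-square law, d₂ = d₁·√(I₁/I₂).
I₁/I₂ = 621/29.0 = 21.41, so d₂ = 1.10 × √21.41 = 5.090 m.

5.09 m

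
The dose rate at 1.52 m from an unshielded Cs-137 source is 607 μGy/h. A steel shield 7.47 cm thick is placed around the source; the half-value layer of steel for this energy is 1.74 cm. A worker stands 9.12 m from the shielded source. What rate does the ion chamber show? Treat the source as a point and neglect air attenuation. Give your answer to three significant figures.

0.860 μGy/h

Distance alone: (1.52/9.12)² = 0.02778, so 607 × 0.02778 = 16.86 μGy/h.
Shield: 7.47/1.74 = 4.293 half-value layers → attenuation 2^(−4.293) = 0.05101.
Combined: 16.86 × 0.05101 = 0.8600 μGy/h.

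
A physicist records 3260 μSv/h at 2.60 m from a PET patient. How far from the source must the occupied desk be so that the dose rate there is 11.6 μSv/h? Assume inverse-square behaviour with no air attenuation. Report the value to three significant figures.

43.6 m

Intensity scales as (d₁/d₂)², so d₂ = d₁·√(I₁/I₂).
I₁/I₂ = 3260/11.6 = 281.0, so d₂ = 2.60 × √281.0 = 43.58 m.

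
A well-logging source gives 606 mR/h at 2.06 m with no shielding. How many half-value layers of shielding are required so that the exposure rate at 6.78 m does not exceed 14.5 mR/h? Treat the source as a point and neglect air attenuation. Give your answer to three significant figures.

At 6.78 m, distance alone gives (2.06/6.78)² = 0.09232, so 606 × 0.09232 = 55.95 mR/h.
Further attenuation needed: 55.95/14.5 = 3.859.
n = log₂(3.859) = 1.948 half-value layers.

1.95 half-value layers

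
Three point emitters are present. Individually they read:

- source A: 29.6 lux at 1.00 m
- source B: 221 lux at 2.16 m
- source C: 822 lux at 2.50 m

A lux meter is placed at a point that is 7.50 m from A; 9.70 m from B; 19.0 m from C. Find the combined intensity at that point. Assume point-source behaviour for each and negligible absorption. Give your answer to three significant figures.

25.7 lux

By superposition, sum each source's inverse-square contribution:
A: 29.6 × (1.00/7.50)² = 0.5262 lux
B: 221 × (2.16/9.70)² = 10.96 lux
C: 822 × (2.50/19.0)² = 14.23 lux
Total = 0.5262 + 10.96 + 14.23 = 25.72 lux.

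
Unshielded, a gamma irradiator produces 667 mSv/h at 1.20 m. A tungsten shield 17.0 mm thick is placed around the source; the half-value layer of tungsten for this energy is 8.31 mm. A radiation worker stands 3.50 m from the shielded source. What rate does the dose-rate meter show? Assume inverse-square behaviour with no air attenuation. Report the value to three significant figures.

Distance alone: (1.20/3.50)² = 0.1176, so 667 × 0.1176 = 78.44 mSv/h.
Shield: 17.0/8.31 = 2.046 half-value layers → attenuation 2^(−2.046) = 0.2422.
Combined: 78.44 × 0.2422 = 19.00 mSv/h.

19.0 mSv/h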